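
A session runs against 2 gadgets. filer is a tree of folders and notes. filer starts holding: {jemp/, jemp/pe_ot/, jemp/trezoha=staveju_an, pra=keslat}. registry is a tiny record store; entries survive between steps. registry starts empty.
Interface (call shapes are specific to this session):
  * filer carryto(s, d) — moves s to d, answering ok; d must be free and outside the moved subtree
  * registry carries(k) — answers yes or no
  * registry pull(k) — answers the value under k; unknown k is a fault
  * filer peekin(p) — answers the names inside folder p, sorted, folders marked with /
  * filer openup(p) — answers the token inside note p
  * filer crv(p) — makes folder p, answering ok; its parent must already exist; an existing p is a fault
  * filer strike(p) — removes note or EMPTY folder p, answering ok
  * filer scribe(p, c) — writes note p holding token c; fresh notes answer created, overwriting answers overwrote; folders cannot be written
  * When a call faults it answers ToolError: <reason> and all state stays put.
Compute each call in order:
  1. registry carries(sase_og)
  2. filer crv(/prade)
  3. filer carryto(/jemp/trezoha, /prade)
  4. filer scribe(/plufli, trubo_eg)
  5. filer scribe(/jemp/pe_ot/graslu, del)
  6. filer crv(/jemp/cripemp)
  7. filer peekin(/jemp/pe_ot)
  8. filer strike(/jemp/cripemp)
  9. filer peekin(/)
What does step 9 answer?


I invoke registry carries with k=sase_og, and get no.
I run filer crv with p=/prade, giving ok.
I use filer carryto with s=/jemp/trezoha, d=/prade, and get ToolError: exists.
I run filer scribe with p=/plufli, c=trubo_eg, which returns created.
Invoking filer scribe with p=/jemp/pe_ot/graslu, c=del, and see created.
Invoking filer crv with p=/jemp/cripemp, and get ok.
Calling filer peekin with p=/jemp/pe_ot, giving [graslu].
Then filer strike with p=/jemp/cripemp, and see ok.
I call filer peekin with p=/, — result: [jemp/, plufli, pra, prade/].

Answer: [jemp/, plufli, pra, prade/]


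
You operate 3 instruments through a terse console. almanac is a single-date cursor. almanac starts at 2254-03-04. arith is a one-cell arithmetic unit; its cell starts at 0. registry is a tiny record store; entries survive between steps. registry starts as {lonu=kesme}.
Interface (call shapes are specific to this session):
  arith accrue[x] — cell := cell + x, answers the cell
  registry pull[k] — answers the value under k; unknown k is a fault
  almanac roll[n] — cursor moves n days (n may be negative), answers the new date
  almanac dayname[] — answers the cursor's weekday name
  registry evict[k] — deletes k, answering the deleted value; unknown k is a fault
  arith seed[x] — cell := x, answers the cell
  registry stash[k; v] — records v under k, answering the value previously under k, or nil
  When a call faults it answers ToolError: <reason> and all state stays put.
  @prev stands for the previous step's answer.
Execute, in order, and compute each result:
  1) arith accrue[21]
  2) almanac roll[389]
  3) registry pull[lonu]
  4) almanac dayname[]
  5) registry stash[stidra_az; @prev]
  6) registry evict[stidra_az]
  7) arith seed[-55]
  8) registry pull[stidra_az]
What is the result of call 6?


Answer: Wednesday

Derivation:
% arith accrue 21
  21
% almanac roll 389
  2255-03-28
% registry pull lonu
  kesme
% almanac dayname
  Wednesday
% registry stash stidra_az @prev
  nil
% registry evict stidra_az
  Wednesday
% arith seed -55
  -55
% registry pull stidra_az
  ToolError: no such key stidra_az


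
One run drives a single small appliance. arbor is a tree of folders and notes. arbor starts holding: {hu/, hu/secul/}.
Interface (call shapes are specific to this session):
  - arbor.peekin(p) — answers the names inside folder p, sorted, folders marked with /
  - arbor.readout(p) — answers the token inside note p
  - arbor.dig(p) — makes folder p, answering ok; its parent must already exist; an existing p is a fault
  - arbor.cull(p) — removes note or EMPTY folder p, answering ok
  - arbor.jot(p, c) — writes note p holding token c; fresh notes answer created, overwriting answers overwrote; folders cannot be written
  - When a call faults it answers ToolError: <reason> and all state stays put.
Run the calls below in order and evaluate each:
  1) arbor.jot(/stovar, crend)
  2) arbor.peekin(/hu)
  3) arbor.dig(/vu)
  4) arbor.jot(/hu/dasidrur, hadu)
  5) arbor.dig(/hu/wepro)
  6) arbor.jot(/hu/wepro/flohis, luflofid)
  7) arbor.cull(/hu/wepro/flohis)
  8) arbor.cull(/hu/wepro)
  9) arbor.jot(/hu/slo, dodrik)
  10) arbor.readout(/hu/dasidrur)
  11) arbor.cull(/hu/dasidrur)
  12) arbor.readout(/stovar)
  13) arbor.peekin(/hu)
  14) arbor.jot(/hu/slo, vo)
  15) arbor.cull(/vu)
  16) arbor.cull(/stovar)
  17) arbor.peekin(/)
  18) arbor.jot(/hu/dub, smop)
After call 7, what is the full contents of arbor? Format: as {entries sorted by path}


Answer: {hu/, hu/dasidrur=hadu, hu/secul/, hu/wepro/, stovar=crend, vu/}

Derivation:
CALL arbor.jot[p=/stovar; c=crend]
RET  created
CALL arbor.peekin[p=/hu]
RET  [secul/]
CALL arbor.dig[p=/vu]
RET  ok
CALL arbor.jot[p=/hu/dasidrur; c=hadu]
RET  created
CALL arbor.dig[p=/hu/wepro]
RET  ok
CALL arbor.jot[p=/hu/wepro/flohis; c=luflofid]
RET  created
CALL arbor.cull[p=/hu/wepro/flohis]
RET  ok
CALL arbor.cull[p=/hu/wepro]
RET  ok
CALL arbor.jot[p=/hu/slo; c=dodrik]
RET  created
CALL arbor.readout[p=/hu/dasidrur]
RET  hadu
CALL arbor.cull[p=/hu/dasidrur]
RET  ok
CALL arbor.readout[p=/stovar]
RET  crend
CALL arbor.peekin[p=/hu]
RET  [secul/, slo]
CALL arbor.jot[p=/hu/slo; c=vo]
RET  overwrote
CALL arbor.cull[p=/vu]
RET  ok
CALL arbor.cull[p=/stovar]
RET  ok
CALL arbor.peekin[p=/]
RET  [hu/]
CALL arbor.jot[p=/hu/dub; c=smop]
RET  created


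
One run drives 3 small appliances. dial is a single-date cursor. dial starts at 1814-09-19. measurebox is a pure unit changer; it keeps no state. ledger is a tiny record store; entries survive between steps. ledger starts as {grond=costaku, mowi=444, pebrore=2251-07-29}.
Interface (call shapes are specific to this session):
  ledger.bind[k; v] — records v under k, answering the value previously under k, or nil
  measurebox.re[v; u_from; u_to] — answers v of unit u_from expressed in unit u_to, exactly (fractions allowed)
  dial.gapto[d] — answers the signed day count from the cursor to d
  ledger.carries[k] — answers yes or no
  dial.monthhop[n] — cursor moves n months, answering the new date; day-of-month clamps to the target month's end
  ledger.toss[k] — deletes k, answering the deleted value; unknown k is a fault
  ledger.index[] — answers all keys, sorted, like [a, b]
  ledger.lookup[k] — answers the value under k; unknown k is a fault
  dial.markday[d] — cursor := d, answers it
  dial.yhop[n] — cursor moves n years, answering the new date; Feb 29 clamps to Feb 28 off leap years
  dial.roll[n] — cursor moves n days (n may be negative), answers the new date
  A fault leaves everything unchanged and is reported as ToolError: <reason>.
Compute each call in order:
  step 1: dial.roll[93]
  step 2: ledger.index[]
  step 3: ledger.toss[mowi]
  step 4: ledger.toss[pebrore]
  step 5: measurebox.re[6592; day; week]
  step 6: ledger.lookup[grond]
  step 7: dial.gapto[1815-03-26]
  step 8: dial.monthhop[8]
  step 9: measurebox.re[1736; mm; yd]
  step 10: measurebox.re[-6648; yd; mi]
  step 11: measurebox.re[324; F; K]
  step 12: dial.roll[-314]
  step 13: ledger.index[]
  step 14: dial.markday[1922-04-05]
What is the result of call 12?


$ roll n→93
  1814-12-21
$ index
  [grond, mowi, pebrore]
$ toss k→mowi
  444
$ toss k→pebrore
  2251-07-29
$ re v→6592 u_from→day u_to→week
  6592/7
$ lookup k→grond
  costaku
$ gapto d→1815-03-26
  95
$ monthhop n→8
  1815-08-21
$ re v→1736 u_from→mm u_to→yd
  2170/1143
$ re v→-6648 u_from→yd u_to→mi
  -831/220
$ re v→324 u_from→F u_to→K
  78367/180
$ roll n→-314
  1814-10-11
$ index
  [grond]
$ markday d→1922-04-05
  1922-04-05

Answer: 1814-10-11


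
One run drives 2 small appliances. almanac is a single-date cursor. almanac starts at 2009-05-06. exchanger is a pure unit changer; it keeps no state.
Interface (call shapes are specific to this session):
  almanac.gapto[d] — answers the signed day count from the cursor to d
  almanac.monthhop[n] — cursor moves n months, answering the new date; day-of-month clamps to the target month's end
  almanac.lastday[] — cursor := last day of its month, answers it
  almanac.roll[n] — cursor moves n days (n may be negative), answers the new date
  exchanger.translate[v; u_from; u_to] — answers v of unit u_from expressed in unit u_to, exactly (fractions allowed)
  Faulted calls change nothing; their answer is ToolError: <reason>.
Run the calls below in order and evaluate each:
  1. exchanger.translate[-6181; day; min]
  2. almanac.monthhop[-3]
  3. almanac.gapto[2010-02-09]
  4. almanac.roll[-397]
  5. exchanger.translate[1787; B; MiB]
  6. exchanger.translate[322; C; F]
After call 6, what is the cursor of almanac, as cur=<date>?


·→ exchanger.translate(-6181, day, min)
·← -8900640
·→ almanac.monthhop(-3)
·← 2009-02-06
·→ almanac.gapto(2010-02-09)
·← 368
·→ almanac.roll(-397)
·← 2008-01-06
·→ exchanger.translate(1787, B, MiB)
·← 1787/1048576
·→ exchanger.translate(322, C, F)
·← 3058/5

Answer: cur=2008-01-06


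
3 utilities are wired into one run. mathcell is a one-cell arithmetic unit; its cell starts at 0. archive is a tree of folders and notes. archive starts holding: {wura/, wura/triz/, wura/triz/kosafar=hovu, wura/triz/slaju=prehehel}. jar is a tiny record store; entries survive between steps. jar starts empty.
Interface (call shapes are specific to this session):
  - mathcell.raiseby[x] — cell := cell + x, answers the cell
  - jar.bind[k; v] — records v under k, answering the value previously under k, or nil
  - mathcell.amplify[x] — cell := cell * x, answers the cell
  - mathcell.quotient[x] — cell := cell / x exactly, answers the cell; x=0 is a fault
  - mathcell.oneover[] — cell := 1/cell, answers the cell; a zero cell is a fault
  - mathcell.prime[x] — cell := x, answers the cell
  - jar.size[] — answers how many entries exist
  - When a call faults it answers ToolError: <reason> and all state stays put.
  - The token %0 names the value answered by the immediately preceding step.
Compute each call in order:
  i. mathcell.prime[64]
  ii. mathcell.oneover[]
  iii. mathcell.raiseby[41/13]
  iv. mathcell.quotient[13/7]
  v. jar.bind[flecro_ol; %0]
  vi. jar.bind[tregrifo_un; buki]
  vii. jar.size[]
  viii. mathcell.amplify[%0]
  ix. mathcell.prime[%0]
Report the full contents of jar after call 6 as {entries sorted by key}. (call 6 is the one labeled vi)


Answer: {flecro_ol=18459/10816, tregrifo_un=buki}

Derivation:
> prime x='64'
  64
> oneover
  1/64
> raiseby x='41/13'
  2637/832
> quotient x='13/7'
  18459/10816
> bind k='flecro_ol' v='%0'
  nil
> bind k='tregrifo_un' v='buki'
  nil
> size
  2
> amplify x='%0'
  18459/5408
> prime x='%0'
  18459/5408


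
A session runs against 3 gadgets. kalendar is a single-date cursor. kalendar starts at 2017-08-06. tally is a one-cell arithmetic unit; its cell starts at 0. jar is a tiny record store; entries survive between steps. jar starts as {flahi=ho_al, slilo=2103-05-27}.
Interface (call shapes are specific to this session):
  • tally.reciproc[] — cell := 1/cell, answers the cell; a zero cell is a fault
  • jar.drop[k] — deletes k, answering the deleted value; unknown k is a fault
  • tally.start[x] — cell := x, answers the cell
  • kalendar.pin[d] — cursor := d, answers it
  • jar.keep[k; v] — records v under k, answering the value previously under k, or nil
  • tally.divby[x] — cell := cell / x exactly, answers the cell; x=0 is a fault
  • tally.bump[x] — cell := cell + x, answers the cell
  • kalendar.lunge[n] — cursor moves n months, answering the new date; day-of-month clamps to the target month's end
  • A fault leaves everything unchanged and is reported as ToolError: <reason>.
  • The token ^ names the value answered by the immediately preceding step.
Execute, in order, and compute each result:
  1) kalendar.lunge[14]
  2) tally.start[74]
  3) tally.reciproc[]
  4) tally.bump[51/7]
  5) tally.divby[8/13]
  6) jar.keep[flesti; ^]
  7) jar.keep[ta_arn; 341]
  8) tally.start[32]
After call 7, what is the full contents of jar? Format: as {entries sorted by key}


I call lunge passing n: 14, and get 2018-10-06.
Using start passing x: 74, giving 74.
I call reciproc(), yielding 1/74.
I try bump passing x: 51/7, → 3781/518.
I run divby passing x: 8/13: 49153/4144.
Calling keep passing k: flesti, v: ^, and observe nil.
Using keep passing k: ta_arn, v: 341, which returns nil.
Now I run start passing x: 32, → 32.

Answer: {flahi=ho_al, flesti=49153/4144, slilo=2103-05-27, ta_arn=341}


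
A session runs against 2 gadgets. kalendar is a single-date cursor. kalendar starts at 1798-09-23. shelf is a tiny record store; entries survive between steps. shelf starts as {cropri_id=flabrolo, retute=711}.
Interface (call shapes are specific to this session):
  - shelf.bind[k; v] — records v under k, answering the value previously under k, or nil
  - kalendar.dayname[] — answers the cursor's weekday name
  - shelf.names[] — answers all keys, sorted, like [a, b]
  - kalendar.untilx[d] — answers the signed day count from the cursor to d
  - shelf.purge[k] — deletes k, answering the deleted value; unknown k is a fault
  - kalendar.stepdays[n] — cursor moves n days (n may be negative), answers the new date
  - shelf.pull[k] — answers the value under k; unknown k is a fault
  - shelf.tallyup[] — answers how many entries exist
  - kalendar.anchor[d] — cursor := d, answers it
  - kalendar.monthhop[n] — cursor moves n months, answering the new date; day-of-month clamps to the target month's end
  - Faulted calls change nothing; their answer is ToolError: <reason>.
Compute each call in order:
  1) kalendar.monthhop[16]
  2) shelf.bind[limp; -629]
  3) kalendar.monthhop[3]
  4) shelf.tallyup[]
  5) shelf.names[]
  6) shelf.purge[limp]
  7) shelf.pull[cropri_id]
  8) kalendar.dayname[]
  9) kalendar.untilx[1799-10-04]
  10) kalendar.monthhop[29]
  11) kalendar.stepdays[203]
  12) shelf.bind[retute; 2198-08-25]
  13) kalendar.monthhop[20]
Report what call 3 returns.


==> kalendar.monthhop(n→16)
<== 1800-01-23
==> shelf.bind(k→limp, v→-629)
<== nil
==> kalendar.monthhop(n→3)
<== 1800-04-23
==> shelf.tallyup()
<== 3
==> shelf.names()
<== [cropri_id, limp, retute]
==> shelf.purge(k→limp)
<== -629
==> shelf.pull(k→cropri_id)
<== flabrolo
==> kalendar.dayname()
<== Wednesday
==> kalendar.untilx(d→1799-10-04)
<== -201
==> kalendar.monthhop(n→29)
<== 1802-09-23
==> kalendar.stepdays(n→203)
<== 1803-04-14
==> shelf.bind(k→retute, v→2198-08-25)
<== 711
==> kalendar.monthhop(n→20)
<== 1804-12-14

Answer: 1800-04-23


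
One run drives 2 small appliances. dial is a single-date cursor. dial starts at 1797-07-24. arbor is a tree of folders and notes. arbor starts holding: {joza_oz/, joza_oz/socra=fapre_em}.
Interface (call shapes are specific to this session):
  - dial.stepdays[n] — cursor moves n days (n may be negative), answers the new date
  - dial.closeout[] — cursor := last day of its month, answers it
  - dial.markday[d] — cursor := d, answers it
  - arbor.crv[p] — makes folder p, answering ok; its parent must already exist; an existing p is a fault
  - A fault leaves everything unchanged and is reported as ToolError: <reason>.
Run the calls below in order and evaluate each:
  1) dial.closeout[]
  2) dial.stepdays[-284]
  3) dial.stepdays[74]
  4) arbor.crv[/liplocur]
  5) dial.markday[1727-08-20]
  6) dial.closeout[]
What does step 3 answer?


CALL dial.closeout[]
RET  1797-07-31
CALL dial.stepdays[n='-284']
RET  1796-10-20
CALL dial.stepdays[n='74']
RET  1797-01-02
CALL arbor.crv[p='/liplocur']
RET  ok
CALL dial.markday[d='1727-08-20']
RET  1727-08-20
CALL dial.closeout[]
RET  1727-08-31

Answer: 1797-01-02


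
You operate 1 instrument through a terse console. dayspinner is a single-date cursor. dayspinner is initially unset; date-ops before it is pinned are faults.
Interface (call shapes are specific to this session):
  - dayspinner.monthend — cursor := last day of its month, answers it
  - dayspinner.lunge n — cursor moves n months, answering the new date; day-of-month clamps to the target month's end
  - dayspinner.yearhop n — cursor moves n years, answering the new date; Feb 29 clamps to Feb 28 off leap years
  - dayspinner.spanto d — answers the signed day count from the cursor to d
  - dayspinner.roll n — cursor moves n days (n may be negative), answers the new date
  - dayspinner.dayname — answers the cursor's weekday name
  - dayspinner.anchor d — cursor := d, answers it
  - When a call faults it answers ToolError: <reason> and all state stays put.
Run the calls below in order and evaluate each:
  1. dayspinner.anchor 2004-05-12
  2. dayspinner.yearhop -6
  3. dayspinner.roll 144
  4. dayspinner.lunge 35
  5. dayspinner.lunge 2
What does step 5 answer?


Answer: 2001-11-03

Derivation:
Using dayspinner.anchor passing d=2004-05-12, yielding 2004-05-12.
I invoke dayspinner.yearhop passing n=-6, which returns 1998-05-12.
I call dayspinner.roll passing n=144: 1998-10-03.
I invoke dayspinner.lunge passing n=35, — result: 2001-09-03.
Now I run dayspinner.lunge passing n=2: 2001-11-03.


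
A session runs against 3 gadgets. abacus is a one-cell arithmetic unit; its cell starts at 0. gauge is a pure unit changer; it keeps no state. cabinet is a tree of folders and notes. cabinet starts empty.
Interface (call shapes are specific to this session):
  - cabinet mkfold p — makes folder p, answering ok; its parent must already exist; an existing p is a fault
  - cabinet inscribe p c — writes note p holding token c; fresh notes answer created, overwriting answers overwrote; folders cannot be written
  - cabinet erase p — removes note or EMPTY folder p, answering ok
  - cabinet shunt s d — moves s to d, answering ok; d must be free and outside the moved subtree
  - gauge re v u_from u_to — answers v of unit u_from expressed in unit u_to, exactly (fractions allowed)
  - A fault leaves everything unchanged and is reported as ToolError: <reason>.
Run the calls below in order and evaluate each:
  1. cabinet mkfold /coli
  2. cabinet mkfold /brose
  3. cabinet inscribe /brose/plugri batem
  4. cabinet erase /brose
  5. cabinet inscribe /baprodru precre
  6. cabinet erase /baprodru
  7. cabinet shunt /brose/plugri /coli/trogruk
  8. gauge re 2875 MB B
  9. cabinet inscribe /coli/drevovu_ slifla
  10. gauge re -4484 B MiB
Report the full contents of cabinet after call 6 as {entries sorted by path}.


Answer: {brose/, brose/plugri=batem, coli/}

Derivation:
;; cabinet mkfold(p='/coli') == ok
;; cabinet mkfold(p='/brose') == ok
;; cabinet inscribe(p='/brose/plugri', c='batem') == created
;; cabinet erase(p='/brose') == ToolError: not empty
;; cabinet inscribe(p='/baprodru', c='precre') == created
;; cabinet erase(p='/baprodru') == ok
;; cabinet shunt(s='/brose/plugri', d='/coli/trogruk') == ok
;; gauge re(v='2875', u_from='MB', u_to='B') == 2875000000
;; cabinet inscribe(p='/coli/drevovu_', c='slifla') == created
;; gauge re(v='-4484', u_from='B', u_to='MiB') == -1121/262144


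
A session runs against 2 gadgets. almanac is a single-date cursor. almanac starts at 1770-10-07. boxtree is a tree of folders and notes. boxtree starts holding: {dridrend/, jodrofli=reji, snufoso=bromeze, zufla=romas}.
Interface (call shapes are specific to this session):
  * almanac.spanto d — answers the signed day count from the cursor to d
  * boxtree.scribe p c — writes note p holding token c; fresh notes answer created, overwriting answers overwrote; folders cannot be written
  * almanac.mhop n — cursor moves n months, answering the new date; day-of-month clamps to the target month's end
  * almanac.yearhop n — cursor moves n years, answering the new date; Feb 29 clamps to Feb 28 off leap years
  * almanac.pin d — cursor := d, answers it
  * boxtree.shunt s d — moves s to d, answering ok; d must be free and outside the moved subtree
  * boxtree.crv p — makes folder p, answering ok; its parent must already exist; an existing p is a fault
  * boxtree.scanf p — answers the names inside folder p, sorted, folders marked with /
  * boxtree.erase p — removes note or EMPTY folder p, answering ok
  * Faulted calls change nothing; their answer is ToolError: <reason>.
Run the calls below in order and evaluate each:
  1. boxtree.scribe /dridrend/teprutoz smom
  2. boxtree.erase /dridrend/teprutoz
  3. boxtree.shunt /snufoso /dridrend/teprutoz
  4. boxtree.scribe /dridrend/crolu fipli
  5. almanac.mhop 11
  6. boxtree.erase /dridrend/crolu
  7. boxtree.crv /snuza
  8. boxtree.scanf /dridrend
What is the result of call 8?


>> boxtree.scribe(p: /dridrend/teprutoz, c: smom)
<< created
>> boxtree.erase(p: /dridrend/teprutoz)
<< ok
>> boxtree.shunt(s: /snufoso, d: /dridrend/teprutoz)
<< ok
>> boxtree.scribe(p: /dridrend/crolu, c: fipli)
<< created
>> almanac.mhop(n: 11)
<< 1771-09-07
>> boxtree.erase(p: /dridrend/crolu)
<< ok
>> boxtree.crv(p: /snuza)
<< ok
>> boxtree.scanf(p: /dridrend)
<< [teprutoz]

Answer: [teprutoz]


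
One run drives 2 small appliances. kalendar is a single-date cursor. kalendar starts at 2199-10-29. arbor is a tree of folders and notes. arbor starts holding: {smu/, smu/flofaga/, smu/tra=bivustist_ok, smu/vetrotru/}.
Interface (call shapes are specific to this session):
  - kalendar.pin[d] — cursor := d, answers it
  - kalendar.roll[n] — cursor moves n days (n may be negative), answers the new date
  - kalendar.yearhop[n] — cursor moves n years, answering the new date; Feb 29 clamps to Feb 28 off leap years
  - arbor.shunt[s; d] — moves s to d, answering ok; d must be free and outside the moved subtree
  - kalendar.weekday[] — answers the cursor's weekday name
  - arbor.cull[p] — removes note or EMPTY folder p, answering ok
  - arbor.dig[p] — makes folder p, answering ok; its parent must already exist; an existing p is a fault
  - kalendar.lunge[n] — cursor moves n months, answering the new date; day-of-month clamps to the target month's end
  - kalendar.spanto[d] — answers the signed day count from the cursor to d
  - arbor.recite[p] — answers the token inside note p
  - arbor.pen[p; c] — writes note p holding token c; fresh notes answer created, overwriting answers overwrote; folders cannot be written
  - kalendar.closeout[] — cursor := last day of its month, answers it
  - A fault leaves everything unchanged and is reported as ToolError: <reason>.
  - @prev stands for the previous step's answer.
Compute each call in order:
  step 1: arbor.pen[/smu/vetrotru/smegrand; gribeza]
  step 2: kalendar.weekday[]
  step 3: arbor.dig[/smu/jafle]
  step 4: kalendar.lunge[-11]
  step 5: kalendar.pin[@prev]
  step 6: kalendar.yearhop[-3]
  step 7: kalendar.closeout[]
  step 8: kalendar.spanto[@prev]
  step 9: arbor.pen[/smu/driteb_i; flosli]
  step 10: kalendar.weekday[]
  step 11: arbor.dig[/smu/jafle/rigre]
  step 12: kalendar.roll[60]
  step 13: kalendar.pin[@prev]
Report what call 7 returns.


Answer: 2195-11-30

Derivation:
$ arbor.pen p→/smu/vetrotru/smegrand c→gribeza
:: created
$ kalendar.weekday
:: Tuesday
$ arbor.dig p→/smu/jafle
:: ok
$ kalendar.lunge n→-11
:: 2198-11-29
$ kalendar.pin d→@prev
:: 2198-11-29
$ kalendar.yearhop n→-3
:: 2195-11-29
$ kalendar.closeout
:: 2195-11-30
$ kalendar.spanto d→@prev
:: 0
$ arbor.pen p→/smu/driteb_i c→flosli
:: created
$ kalendar.weekday
:: Monday
$ arbor.dig p→/smu/jafle/rigre
:: ok
$ kalendar.roll n→60
:: 2196-01-29
$ kalendar.pin d→@prev
:: 2196-01-29


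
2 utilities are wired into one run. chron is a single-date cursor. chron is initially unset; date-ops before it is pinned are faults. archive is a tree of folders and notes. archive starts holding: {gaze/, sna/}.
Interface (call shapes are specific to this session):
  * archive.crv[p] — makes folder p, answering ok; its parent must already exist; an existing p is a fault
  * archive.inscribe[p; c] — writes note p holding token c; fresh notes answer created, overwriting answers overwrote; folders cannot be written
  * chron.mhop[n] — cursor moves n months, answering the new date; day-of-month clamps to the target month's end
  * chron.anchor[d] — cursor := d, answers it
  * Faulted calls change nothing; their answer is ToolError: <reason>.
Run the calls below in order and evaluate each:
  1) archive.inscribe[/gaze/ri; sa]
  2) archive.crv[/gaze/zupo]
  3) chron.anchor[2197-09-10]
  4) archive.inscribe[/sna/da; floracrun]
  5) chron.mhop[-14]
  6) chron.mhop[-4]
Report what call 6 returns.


Answer: 2196-03-10

Derivation:
# archive.inscribe(/gaze/ri, sa) == created
# archive.crv(/gaze/zupo) == ok
# chron.anchor(2197-09-10) == 2197-09-10
# archive.inscribe(/sna/da, floracrun) == created
# chron.mhop(-14) == 2196-07-10
# chron.mhop(-4) == 2196-03-10


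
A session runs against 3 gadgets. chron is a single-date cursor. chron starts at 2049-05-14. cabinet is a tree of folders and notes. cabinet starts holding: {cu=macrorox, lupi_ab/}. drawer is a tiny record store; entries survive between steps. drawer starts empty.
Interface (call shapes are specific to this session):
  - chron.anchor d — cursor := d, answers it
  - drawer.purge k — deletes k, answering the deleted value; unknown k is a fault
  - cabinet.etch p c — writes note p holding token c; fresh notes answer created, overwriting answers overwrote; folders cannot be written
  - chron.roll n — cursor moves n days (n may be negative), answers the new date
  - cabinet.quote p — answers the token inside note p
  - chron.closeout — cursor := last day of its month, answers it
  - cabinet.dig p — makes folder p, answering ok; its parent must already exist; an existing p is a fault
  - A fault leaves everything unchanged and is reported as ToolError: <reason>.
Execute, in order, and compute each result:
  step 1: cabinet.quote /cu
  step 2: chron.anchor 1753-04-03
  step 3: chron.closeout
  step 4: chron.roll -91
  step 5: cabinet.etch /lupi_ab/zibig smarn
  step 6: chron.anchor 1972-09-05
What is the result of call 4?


Answer: 1753-01-29

Derivation:
I call cabinet.quote(p→/cu), giving macrorox.
I invoke chron.anchor(d→1753-04-03): 1753-04-03.
Calling chron.closeout(), yielding 1753-04-30.
I invoke chron.roll(n→-91): 1753-01-29.
I use cabinet.etch(p→/lupi_ab/zibig, c→smarn), yielding created.
Using chron.anchor(d→1972-09-05), yielding 1972-09-05.


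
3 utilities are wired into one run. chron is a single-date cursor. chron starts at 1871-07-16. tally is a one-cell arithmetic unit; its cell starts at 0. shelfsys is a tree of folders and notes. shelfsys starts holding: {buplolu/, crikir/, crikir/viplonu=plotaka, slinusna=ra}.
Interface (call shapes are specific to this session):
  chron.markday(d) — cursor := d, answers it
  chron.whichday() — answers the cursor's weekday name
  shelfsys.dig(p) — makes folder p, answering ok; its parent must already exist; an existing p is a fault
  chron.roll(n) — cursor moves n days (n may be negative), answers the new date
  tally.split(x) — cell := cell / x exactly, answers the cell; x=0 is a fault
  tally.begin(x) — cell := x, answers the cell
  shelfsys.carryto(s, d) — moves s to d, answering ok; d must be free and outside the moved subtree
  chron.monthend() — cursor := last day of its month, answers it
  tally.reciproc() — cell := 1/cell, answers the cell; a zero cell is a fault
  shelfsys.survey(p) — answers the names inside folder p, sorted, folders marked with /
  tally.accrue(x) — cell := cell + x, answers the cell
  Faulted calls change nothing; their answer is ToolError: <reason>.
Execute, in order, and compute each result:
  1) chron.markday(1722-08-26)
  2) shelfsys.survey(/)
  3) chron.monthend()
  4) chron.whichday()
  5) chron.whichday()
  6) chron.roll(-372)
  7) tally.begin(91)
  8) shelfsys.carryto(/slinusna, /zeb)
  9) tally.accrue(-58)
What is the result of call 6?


Answer: 1721-08-24

Derivation:
> markday d: 1722-08-26
:: 1722-08-26
> survey p: /
:: [buplolu/, crikir/, slinusna]
> monthend
:: 1722-08-31
> whichday
:: Monday
> whichday
:: Monday
> roll n: -372
:: 1721-08-24
> begin x: 91
:: 91
> carryto s: /slinusna d: /zeb
:: ok
> accrue x: -58
:: 33


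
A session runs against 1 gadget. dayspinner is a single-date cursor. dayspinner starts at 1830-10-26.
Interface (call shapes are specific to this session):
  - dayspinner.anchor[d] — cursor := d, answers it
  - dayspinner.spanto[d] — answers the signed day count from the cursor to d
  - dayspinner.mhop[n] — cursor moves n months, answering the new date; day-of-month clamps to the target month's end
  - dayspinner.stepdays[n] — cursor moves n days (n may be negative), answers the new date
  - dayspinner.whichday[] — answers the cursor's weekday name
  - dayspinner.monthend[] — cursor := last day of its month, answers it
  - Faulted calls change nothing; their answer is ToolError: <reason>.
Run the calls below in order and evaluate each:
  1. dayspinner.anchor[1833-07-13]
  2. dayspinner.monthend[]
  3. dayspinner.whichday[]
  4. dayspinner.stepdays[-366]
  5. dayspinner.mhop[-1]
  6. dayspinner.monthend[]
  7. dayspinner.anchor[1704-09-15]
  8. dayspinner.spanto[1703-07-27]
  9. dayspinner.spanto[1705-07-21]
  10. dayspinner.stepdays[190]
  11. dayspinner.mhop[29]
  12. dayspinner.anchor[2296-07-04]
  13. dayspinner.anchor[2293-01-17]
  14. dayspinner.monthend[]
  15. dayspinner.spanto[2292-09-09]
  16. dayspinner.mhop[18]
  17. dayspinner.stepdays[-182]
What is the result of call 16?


Answer: 2294-07-31

Derivation:
Step: anchor[d: 1833-07-13]
Result: 1833-07-13
Step: monthend[]
Result: 1833-07-31
Step: whichday[]
Result: Wednesday
Step: stepdays[n: -366]
Result: 1832-07-30
Step: mhop[n: -1]
Result: 1832-06-30
Step: monthend[]
Result: 1832-06-30
Step: anchor[d: 1704-09-15]
Result: 1704-09-15
Step: spanto[d: 1703-07-27]
Result: -416
Step: spanto[d: 1705-07-21]
Result: 309
Step: stepdays[n: 190]
Result: 1705-03-24
Step: mhop[n: 29]
Result: 1707-08-24
Step: anchor[d: 2296-07-04]
Result: 2296-07-04
Step: anchor[d: 2293-01-17]
Result: 2293-01-17
Step: monthend[]
Result: 2293-01-31
Step: spanto[d: 2292-09-09]
Result: -144
Step: mhop[n: 18]
Result: 2294-07-31
Step: stepdays[n: -182]
Result: 2294-01-30


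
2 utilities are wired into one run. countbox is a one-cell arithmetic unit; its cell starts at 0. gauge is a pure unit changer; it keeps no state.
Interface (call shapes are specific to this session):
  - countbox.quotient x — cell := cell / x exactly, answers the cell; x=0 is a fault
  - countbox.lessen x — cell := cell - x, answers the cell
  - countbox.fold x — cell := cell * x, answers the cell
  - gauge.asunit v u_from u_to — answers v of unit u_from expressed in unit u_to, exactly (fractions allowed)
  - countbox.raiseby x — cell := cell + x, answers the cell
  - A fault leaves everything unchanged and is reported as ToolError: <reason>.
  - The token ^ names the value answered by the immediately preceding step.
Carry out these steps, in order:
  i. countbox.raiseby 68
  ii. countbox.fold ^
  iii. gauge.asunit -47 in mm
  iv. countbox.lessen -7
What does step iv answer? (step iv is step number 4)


Answer: 4631

Derivation:
Do: countbox.raiseby[x→68]
See: 68
Do: countbox.fold[x→^]
See: 4624
Do: gauge.asunit[v→-47; u_from→in; u_to→mm]
See: -5969/5
Do: countbox.lessen[x→-7]
See: 4631


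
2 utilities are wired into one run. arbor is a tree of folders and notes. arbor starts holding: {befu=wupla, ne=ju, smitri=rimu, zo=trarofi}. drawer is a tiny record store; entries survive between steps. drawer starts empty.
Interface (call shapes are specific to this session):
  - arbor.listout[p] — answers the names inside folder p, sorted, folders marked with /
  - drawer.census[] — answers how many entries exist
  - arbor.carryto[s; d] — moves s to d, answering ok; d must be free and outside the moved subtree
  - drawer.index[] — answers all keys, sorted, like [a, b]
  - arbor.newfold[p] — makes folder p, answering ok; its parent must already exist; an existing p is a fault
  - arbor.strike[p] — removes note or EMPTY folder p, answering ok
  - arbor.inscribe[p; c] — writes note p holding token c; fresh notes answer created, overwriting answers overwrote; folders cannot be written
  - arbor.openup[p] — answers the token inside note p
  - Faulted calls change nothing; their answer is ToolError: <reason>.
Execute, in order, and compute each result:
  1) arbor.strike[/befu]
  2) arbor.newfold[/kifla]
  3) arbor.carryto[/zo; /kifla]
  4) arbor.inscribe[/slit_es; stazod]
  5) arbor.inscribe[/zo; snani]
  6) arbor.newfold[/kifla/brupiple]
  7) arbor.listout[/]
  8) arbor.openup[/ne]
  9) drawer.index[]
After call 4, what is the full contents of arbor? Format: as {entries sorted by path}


Answer: {kifla/, ne=ju, slit_es=stazod, smitri=rimu, zo=trarofi}

Derivation:
Invoking arbor.strike passing p='/befu', yielding ok.
I try arbor.newfold passing p='/kifla', giving ok.
Now I run arbor.carryto passing s='/zo', d='/kifla': ToolError: exists.
Now I run arbor.inscribe passing p='/slit_es', c='stazod', → created.
Using arbor.inscribe passing p='/zo', c='snani': overwrote.
Calling arbor.newfold passing p='/kifla/brupiple', giving ok.
I use arbor.listout passing p='/', → [kifla/, ne, slit_es, smitri, zo].
I use arbor.openup passing p='/ne', giving ju.
Then drawer.index, giving [].


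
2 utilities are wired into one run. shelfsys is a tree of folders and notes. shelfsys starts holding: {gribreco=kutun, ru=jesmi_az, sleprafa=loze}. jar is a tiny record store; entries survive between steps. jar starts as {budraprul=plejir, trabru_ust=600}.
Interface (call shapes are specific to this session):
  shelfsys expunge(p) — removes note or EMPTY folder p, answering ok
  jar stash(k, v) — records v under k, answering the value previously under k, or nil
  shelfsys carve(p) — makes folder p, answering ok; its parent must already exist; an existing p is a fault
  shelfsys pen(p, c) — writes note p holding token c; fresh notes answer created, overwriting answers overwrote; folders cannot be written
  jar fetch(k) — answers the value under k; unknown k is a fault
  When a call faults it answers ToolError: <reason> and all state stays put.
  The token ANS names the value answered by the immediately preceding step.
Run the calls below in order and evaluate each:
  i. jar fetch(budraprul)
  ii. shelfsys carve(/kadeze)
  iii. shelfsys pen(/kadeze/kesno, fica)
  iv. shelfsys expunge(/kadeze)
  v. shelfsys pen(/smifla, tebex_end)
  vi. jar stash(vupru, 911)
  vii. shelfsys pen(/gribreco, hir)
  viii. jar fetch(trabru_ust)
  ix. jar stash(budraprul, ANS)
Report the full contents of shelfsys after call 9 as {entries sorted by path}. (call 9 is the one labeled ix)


·→ jar fetch(k: budraprul)
·← plejir
·→ shelfsys carve(p: /kadeze)
·← ok
·→ shelfsys pen(p: /kadeze/kesno, c: fica)
·← created
·→ shelfsys expunge(p: /kadeze)
·← ToolError: not empty
·→ shelfsys pen(p: /smifla, c: tebex_end)
·← created
·→ jar stash(k: vupru, v: 911)
·← nil
·→ shelfsys pen(p: /gribreco, c: hir)
·← overwrote
·→ jar fetch(k: trabru_ust)
·← 600
·→ jar stash(k: budraprul, v: ANS)
·← plejir

Answer: {gribreco=hir, kadeze/, kadeze/kesno=fica, ru=jesmi_az, sleprafa=loze, smifla=tebex_end}


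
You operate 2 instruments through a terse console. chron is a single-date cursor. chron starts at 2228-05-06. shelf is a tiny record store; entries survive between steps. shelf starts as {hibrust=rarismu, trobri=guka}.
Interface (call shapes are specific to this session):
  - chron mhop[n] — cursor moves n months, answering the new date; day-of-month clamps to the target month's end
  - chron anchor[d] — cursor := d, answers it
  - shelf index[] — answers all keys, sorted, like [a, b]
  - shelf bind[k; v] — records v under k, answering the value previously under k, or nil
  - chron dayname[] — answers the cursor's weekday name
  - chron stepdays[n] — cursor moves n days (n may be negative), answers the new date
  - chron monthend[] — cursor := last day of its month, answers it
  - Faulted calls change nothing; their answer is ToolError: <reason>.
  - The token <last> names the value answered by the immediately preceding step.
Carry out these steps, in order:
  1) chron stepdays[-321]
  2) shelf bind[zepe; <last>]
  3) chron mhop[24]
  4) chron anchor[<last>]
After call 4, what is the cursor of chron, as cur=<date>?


Answer: cur=2229-06-20

Derivation:
CALL chron stepdays[n='-321']
RET  2227-06-20
CALL shelf bind[k='zepe'; v='<last>']
RET  nil
CALL chron mhop[n='24']
RET  2229-06-20
CALL chron anchor[d='<last>']
RET  2229-06-20


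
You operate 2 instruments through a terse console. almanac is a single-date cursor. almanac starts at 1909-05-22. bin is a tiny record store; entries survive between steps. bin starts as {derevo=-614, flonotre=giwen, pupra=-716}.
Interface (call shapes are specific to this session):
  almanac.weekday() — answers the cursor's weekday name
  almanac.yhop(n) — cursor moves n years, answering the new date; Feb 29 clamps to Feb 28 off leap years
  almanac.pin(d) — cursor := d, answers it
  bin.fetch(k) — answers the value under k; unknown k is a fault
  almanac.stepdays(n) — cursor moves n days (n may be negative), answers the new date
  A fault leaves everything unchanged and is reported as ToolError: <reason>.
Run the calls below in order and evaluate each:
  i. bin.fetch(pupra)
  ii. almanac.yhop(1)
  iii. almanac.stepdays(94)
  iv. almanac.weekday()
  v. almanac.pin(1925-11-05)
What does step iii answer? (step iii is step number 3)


% bin.fetch k→pupra
[out] -716
% almanac.yhop n→1
[out] 1910-05-22
% almanac.stepdays n→94
[out] 1910-08-24
% almanac.weekday
[out] Wednesday
% almanac.pin d→1925-11-05
[out] 1925-11-05

Answer: 1910-08-24


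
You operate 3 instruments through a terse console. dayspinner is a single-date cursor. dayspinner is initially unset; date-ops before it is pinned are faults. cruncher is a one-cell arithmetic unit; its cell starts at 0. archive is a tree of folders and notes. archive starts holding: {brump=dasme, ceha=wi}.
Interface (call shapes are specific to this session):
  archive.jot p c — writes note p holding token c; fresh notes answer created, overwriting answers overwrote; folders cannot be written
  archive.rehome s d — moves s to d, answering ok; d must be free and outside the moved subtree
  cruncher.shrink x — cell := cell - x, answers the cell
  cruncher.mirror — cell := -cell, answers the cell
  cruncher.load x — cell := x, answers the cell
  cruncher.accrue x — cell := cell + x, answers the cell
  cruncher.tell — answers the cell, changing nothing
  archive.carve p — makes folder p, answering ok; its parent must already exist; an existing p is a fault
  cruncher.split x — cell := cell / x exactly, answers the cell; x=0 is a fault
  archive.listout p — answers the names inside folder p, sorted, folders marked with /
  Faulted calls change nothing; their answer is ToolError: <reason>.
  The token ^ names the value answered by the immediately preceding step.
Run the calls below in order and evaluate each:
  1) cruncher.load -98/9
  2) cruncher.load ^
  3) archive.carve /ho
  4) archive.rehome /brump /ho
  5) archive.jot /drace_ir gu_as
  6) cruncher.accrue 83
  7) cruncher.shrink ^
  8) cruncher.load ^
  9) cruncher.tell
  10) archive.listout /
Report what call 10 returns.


·→ load(x: -98/9)
·← -98/9
·→ load(x: ^)
·← -98/9
·→ carve(p: /ho)
·← ok
·→ rehome(s: /brump, d: /ho)
·← ToolError: exists
·→ jot(p: /drace_ir, c: gu_as)
·← created
·→ accrue(x: 83)
·← 649/9
·→ shrink(x: ^)
·← 0
·→ load(x: ^)
·← 0
·→ tell()
·← 0
·→ listout(p: /)
·← [brump, ceha, drace_ir, ho/]

Answer: [brump, ceha, drace_ir, ho/]


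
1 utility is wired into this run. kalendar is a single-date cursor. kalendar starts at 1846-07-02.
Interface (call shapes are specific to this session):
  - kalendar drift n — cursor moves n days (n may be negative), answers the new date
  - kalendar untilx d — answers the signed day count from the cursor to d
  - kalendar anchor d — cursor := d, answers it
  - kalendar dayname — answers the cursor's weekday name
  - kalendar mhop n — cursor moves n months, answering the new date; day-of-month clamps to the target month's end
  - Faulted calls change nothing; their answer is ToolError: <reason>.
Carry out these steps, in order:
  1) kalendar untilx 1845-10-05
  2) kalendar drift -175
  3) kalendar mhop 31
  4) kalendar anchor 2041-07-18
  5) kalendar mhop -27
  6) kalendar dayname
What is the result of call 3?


> kalendar untilx d: 1845-10-05
[out] -270
> kalendar drift n: -175
[out] 1846-01-08
> kalendar mhop n: 31
[out] 1848-08-08
> kalendar anchor d: 2041-07-18
[out] 2041-07-18
> kalendar mhop n: -27
[out] 2039-04-18
> kalendar dayname
[out] Monday

Answer: 1848-08-08
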